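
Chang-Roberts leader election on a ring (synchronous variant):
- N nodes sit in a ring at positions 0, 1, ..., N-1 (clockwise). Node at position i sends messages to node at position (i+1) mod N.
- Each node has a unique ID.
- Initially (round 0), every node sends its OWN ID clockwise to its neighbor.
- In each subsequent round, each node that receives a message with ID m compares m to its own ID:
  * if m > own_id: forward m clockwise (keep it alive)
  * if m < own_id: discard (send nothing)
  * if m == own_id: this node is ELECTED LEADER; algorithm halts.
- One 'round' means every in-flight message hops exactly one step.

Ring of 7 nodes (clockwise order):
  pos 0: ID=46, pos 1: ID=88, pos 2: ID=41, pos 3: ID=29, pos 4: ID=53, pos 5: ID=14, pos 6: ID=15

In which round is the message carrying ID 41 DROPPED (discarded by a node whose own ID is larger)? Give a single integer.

Answer: 2

Derivation:
Round 1: pos1(id88) recv 46: drop; pos2(id41) recv 88: fwd; pos3(id29) recv 41: fwd; pos4(id53) recv 29: drop; pos5(id14) recv 53: fwd; pos6(id15) recv 14: drop; pos0(id46) recv 15: drop
Round 2: pos3(id29) recv 88: fwd; pos4(id53) recv 41: drop; pos6(id15) recv 53: fwd
Round 3: pos4(id53) recv 88: fwd; pos0(id46) recv 53: fwd
Round 4: pos5(id14) recv 88: fwd; pos1(id88) recv 53: drop
Round 5: pos6(id15) recv 88: fwd
Round 6: pos0(id46) recv 88: fwd
Round 7: pos1(id88) recv 88: ELECTED
Message ID 41 originates at pos 2; dropped at pos 4 in round 2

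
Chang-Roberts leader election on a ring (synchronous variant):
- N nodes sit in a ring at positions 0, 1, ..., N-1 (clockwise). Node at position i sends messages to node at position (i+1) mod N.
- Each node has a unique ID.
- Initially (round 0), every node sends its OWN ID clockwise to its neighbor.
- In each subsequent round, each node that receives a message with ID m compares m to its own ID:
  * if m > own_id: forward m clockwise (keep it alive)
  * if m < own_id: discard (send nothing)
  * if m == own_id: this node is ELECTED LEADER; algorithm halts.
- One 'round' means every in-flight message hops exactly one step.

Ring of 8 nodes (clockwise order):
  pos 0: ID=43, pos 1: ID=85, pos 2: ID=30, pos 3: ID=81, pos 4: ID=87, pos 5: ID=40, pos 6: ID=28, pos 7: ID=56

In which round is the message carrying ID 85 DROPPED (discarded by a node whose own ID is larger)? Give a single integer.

Round 1: pos1(id85) recv 43: drop; pos2(id30) recv 85: fwd; pos3(id81) recv 30: drop; pos4(id87) recv 81: drop; pos5(id40) recv 87: fwd; pos6(id28) recv 40: fwd; pos7(id56) recv 28: drop; pos0(id43) recv 56: fwd
Round 2: pos3(id81) recv 85: fwd; pos6(id28) recv 87: fwd; pos7(id56) recv 40: drop; pos1(id85) recv 56: drop
Round 3: pos4(id87) recv 85: drop; pos7(id56) recv 87: fwd
Round 4: pos0(id43) recv 87: fwd
Round 5: pos1(id85) recv 87: fwd
Round 6: pos2(id30) recv 87: fwd
Round 7: pos3(id81) recv 87: fwd
Round 8: pos4(id87) recv 87: ELECTED
Message ID 85 originates at pos 1; dropped at pos 4 in round 3

Answer: 3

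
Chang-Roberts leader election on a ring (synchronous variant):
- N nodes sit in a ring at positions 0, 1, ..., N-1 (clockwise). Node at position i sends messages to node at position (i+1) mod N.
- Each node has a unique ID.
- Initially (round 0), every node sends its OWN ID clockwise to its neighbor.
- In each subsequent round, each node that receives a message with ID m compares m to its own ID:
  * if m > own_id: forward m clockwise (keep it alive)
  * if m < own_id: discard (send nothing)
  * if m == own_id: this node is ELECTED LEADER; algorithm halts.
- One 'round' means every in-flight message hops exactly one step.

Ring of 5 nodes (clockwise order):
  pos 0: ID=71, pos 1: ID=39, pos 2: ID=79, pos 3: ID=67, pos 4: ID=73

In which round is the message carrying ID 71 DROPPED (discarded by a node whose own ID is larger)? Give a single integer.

Answer: 2

Derivation:
Round 1: pos1(id39) recv 71: fwd; pos2(id79) recv 39: drop; pos3(id67) recv 79: fwd; pos4(id73) recv 67: drop; pos0(id71) recv 73: fwd
Round 2: pos2(id79) recv 71: drop; pos4(id73) recv 79: fwd; pos1(id39) recv 73: fwd
Round 3: pos0(id71) recv 79: fwd; pos2(id79) recv 73: drop
Round 4: pos1(id39) recv 79: fwd
Round 5: pos2(id79) recv 79: ELECTED
Message ID 71 originates at pos 0; dropped at pos 2 in round 2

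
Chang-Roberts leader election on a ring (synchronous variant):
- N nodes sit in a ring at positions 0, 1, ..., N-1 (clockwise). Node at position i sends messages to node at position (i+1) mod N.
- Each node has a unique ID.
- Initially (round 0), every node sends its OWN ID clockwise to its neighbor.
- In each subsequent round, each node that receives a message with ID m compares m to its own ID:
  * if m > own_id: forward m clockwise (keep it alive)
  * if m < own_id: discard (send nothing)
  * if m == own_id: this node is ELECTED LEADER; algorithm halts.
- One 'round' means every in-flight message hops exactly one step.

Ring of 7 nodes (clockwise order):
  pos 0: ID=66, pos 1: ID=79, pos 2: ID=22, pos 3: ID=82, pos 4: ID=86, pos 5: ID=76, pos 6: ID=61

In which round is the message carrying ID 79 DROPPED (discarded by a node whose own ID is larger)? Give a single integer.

Round 1: pos1(id79) recv 66: drop; pos2(id22) recv 79: fwd; pos3(id82) recv 22: drop; pos4(id86) recv 82: drop; pos5(id76) recv 86: fwd; pos6(id61) recv 76: fwd; pos0(id66) recv 61: drop
Round 2: pos3(id82) recv 79: drop; pos6(id61) recv 86: fwd; pos0(id66) recv 76: fwd
Round 3: pos0(id66) recv 86: fwd; pos1(id79) recv 76: drop
Round 4: pos1(id79) recv 86: fwd
Round 5: pos2(id22) recv 86: fwd
Round 6: pos3(id82) recv 86: fwd
Round 7: pos4(id86) recv 86: ELECTED
Message ID 79 originates at pos 1; dropped at pos 3 in round 2

Answer: 2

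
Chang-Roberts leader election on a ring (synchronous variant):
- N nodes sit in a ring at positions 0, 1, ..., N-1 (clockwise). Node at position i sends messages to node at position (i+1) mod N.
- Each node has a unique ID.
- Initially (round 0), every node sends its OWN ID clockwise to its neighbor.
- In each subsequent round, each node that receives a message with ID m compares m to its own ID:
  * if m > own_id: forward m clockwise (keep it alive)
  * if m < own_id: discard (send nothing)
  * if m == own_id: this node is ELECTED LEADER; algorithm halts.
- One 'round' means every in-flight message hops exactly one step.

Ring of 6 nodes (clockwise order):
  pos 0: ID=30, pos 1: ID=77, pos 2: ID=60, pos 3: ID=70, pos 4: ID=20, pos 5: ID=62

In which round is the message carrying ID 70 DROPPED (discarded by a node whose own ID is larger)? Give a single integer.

Answer: 4

Derivation:
Round 1: pos1(id77) recv 30: drop; pos2(id60) recv 77: fwd; pos3(id70) recv 60: drop; pos4(id20) recv 70: fwd; pos5(id62) recv 20: drop; pos0(id30) recv 62: fwd
Round 2: pos3(id70) recv 77: fwd; pos5(id62) recv 70: fwd; pos1(id77) recv 62: drop
Round 3: pos4(id20) recv 77: fwd; pos0(id30) recv 70: fwd
Round 4: pos5(id62) recv 77: fwd; pos1(id77) recv 70: drop
Round 5: pos0(id30) recv 77: fwd
Round 6: pos1(id77) recv 77: ELECTED
Message ID 70 originates at pos 3; dropped at pos 1 in round 4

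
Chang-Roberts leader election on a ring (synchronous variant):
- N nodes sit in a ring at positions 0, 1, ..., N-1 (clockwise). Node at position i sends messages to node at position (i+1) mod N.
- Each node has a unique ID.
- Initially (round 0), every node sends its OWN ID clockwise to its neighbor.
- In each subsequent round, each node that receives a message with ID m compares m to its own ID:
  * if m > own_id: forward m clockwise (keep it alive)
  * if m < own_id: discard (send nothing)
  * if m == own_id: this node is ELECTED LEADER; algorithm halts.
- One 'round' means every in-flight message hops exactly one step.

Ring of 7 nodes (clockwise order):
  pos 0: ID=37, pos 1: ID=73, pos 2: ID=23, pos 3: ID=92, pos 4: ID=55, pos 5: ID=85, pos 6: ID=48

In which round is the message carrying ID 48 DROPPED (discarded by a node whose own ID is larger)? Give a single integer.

Round 1: pos1(id73) recv 37: drop; pos2(id23) recv 73: fwd; pos3(id92) recv 23: drop; pos4(id55) recv 92: fwd; pos5(id85) recv 55: drop; pos6(id48) recv 85: fwd; pos0(id37) recv 48: fwd
Round 2: pos3(id92) recv 73: drop; pos5(id85) recv 92: fwd; pos0(id37) recv 85: fwd; pos1(id73) recv 48: drop
Round 3: pos6(id48) recv 92: fwd; pos1(id73) recv 85: fwd
Round 4: pos0(id37) recv 92: fwd; pos2(id23) recv 85: fwd
Round 5: pos1(id73) recv 92: fwd; pos3(id92) recv 85: drop
Round 6: pos2(id23) recv 92: fwd
Round 7: pos3(id92) recv 92: ELECTED
Message ID 48 originates at pos 6; dropped at pos 1 in round 2

Answer: 2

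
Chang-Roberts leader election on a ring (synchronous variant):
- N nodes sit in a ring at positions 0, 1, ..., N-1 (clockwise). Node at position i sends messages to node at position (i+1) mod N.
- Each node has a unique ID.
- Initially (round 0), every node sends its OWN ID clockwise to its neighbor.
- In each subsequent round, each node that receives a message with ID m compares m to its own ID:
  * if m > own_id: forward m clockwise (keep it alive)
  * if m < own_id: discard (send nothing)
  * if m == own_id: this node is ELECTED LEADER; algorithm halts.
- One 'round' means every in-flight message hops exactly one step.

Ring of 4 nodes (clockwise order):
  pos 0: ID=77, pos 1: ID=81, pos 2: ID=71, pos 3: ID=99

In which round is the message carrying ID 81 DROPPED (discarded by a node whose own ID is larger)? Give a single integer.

Round 1: pos1(id81) recv 77: drop; pos2(id71) recv 81: fwd; pos3(id99) recv 71: drop; pos0(id77) recv 99: fwd
Round 2: pos3(id99) recv 81: drop; pos1(id81) recv 99: fwd
Round 3: pos2(id71) recv 99: fwd
Round 4: pos3(id99) recv 99: ELECTED
Message ID 81 originates at pos 1; dropped at pos 3 in round 2

Answer: 2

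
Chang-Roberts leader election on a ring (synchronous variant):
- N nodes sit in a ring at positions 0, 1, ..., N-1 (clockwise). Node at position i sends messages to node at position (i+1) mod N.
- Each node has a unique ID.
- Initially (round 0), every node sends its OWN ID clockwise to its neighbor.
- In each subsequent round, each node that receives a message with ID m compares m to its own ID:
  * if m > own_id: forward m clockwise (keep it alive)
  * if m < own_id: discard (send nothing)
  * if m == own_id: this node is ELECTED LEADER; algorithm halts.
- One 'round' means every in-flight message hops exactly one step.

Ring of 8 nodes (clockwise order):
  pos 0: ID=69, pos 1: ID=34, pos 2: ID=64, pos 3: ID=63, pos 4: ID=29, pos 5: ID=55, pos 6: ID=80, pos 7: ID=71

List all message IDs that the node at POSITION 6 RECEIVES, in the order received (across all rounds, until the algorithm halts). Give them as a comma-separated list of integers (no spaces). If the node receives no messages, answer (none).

Answer: 55,63,64,69,71,80

Derivation:
Round 1: pos1(id34) recv 69: fwd; pos2(id64) recv 34: drop; pos3(id63) recv 64: fwd; pos4(id29) recv 63: fwd; pos5(id55) recv 29: drop; pos6(id80) recv 55: drop; pos7(id71) recv 80: fwd; pos0(id69) recv 71: fwd
Round 2: pos2(id64) recv 69: fwd; pos4(id29) recv 64: fwd; pos5(id55) recv 63: fwd; pos0(id69) recv 80: fwd; pos1(id34) recv 71: fwd
Round 3: pos3(id63) recv 69: fwd; pos5(id55) recv 64: fwd; pos6(id80) recv 63: drop; pos1(id34) recv 80: fwd; pos2(id64) recv 71: fwd
Round 4: pos4(id29) recv 69: fwd; pos6(id80) recv 64: drop; pos2(id64) recv 80: fwd; pos3(id63) recv 71: fwd
Round 5: pos5(id55) recv 69: fwd; pos3(id63) recv 80: fwd; pos4(id29) recv 71: fwd
Round 6: pos6(id80) recv 69: drop; pos4(id29) recv 80: fwd; pos5(id55) recv 71: fwd
Round 7: pos5(id55) recv 80: fwd; pos6(id80) recv 71: drop
Round 8: pos6(id80) recv 80: ELECTED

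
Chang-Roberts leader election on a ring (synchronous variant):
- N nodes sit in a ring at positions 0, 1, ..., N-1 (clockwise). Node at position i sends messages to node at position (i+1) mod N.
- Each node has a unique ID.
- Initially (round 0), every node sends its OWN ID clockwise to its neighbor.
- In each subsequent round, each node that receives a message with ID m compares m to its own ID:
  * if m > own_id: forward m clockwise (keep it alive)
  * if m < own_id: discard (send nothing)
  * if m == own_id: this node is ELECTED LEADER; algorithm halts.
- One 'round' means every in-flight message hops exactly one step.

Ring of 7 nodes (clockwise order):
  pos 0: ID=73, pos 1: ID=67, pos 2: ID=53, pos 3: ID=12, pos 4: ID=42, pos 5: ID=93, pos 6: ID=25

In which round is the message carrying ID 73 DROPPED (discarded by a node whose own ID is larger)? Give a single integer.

Round 1: pos1(id67) recv 73: fwd; pos2(id53) recv 67: fwd; pos3(id12) recv 53: fwd; pos4(id42) recv 12: drop; pos5(id93) recv 42: drop; pos6(id25) recv 93: fwd; pos0(id73) recv 25: drop
Round 2: pos2(id53) recv 73: fwd; pos3(id12) recv 67: fwd; pos4(id42) recv 53: fwd; pos0(id73) recv 93: fwd
Round 3: pos3(id12) recv 73: fwd; pos4(id42) recv 67: fwd; pos5(id93) recv 53: drop; pos1(id67) recv 93: fwd
Round 4: pos4(id42) recv 73: fwd; pos5(id93) recv 67: drop; pos2(id53) recv 93: fwd
Round 5: pos5(id93) recv 73: drop; pos3(id12) recv 93: fwd
Round 6: pos4(id42) recv 93: fwd
Round 7: pos5(id93) recv 93: ELECTED
Message ID 73 originates at pos 0; dropped at pos 5 in round 5

Answer: 5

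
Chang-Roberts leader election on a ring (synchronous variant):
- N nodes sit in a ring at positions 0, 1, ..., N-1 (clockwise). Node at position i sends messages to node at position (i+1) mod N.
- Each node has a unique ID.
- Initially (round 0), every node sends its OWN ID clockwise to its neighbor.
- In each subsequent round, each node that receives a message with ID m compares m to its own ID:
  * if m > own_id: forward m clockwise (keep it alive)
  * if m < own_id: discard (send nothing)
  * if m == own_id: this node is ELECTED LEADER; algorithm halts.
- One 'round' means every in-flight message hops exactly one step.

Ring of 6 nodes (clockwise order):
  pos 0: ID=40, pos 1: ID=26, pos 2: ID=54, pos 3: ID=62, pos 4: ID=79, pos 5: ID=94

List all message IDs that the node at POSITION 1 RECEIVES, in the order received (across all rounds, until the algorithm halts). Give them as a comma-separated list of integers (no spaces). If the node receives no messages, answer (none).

Answer: 40,94

Derivation:
Round 1: pos1(id26) recv 40: fwd; pos2(id54) recv 26: drop; pos3(id62) recv 54: drop; pos4(id79) recv 62: drop; pos5(id94) recv 79: drop; pos0(id40) recv 94: fwd
Round 2: pos2(id54) recv 40: drop; pos1(id26) recv 94: fwd
Round 3: pos2(id54) recv 94: fwd
Round 4: pos3(id62) recv 94: fwd
Round 5: pos4(id79) recv 94: fwd
Round 6: pos5(id94) recv 94: ELECTED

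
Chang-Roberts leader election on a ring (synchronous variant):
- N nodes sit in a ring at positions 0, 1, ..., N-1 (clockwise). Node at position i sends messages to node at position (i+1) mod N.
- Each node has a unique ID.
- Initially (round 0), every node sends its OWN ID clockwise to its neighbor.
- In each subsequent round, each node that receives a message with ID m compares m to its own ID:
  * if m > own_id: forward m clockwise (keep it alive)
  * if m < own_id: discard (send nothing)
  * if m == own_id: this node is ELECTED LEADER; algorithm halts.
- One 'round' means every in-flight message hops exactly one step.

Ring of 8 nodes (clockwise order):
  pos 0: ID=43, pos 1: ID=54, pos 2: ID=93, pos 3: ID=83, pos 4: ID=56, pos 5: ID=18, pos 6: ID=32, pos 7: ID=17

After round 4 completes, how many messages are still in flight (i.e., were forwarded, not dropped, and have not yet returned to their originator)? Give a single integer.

Round 1: pos1(id54) recv 43: drop; pos2(id93) recv 54: drop; pos3(id83) recv 93: fwd; pos4(id56) recv 83: fwd; pos5(id18) recv 56: fwd; pos6(id32) recv 18: drop; pos7(id17) recv 32: fwd; pos0(id43) recv 17: drop
Round 2: pos4(id56) recv 93: fwd; pos5(id18) recv 83: fwd; pos6(id32) recv 56: fwd; pos0(id43) recv 32: drop
Round 3: pos5(id18) recv 93: fwd; pos6(id32) recv 83: fwd; pos7(id17) recv 56: fwd
Round 4: pos6(id32) recv 93: fwd; pos7(id17) recv 83: fwd; pos0(id43) recv 56: fwd
After round 4: 3 messages still in flight

Answer: 3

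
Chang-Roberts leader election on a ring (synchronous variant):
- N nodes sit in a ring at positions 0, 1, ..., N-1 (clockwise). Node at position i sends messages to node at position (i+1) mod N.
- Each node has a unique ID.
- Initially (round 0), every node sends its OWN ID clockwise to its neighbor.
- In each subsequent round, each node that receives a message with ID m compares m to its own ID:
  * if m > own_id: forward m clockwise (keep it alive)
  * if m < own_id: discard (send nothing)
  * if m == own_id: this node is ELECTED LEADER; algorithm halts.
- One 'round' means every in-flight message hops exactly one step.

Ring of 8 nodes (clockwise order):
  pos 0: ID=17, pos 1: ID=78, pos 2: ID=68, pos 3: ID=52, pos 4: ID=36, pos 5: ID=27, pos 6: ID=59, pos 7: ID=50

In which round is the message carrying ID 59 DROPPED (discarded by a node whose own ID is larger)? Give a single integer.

Round 1: pos1(id78) recv 17: drop; pos2(id68) recv 78: fwd; pos3(id52) recv 68: fwd; pos4(id36) recv 52: fwd; pos5(id27) recv 36: fwd; pos6(id59) recv 27: drop; pos7(id50) recv 59: fwd; pos0(id17) recv 50: fwd
Round 2: pos3(id52) recv 78: fwd; pos4(id36) recv 68: fwd; pos5(id27) recv 52: fwd; pos6(id59) recv 36: drop; pos0(id17) recv 59: fwd; pos1(id78) recv 50: drop
Round 3: pos4(id36) recv 78: fwd; pos5(id27) recv 68: fwd; pos6(id59) recv 52: drop; pos1(id78) recv 59: drop
Round 4: pos5(id27) recv 78: fwd; pos6(id59) recv 68: fwd
Round 5: pos6(id59) recv 78: fwd; pos7(id50) recv 68: fwd
Round 6: pos7(id50) recv 78: fwd; pos0(id17) recv 68: fwd
Round 7: pos0(id17) recv 78: fwd; pos1(id78) recv 68: drop
Round 8: pos1(id78) recv 78: ELECTED
Message ID 59 originates at pos 6; dropped at pos 1 in round 3

Answer: 3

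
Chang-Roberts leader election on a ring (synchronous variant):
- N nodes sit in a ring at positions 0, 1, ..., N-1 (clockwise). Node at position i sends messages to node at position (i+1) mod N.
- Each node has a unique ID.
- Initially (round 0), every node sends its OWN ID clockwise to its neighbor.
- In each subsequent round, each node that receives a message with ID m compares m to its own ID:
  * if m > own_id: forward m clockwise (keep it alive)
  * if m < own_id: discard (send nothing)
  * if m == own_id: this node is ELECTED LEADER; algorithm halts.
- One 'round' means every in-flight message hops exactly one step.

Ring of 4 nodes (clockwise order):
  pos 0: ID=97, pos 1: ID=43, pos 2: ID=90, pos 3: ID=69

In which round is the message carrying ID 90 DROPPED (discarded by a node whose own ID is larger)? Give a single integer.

Round 1: pos1(id43) recv 97: fwd; pos2(id90) recv 43: drop; pos3(id69) recv 90: fwd; pos0(id97) recv 69: drop
Round 2: pos2(id90) recv 97: fwd; pos0(id97) recv 90: drop
Round 3: pos3(id69) recv 97: fwd
Round 4: pos0(id97) recv 97: ELECTED
Message ID 90 originates at pos 2; dropped at pos 0 in round 2

Answer: 2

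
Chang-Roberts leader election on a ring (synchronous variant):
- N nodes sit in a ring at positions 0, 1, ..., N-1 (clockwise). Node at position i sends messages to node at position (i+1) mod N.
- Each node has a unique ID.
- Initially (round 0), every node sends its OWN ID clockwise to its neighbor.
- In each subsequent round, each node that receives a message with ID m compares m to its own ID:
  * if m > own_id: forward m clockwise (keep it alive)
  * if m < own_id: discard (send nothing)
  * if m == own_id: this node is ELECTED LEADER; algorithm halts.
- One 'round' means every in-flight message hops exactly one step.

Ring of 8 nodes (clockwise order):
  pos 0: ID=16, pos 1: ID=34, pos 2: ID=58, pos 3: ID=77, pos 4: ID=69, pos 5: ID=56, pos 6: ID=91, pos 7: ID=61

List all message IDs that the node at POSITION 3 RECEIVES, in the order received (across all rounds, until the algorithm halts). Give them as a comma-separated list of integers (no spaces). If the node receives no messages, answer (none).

Answer: 58,61,91

Derivation:
Round 1: pos1(id34) recv 16: drop; pos2(id58) recv 34: drop; pos3(id77) recv 58: drop; pos4(id69) recv 77: fwd; pos5(id56) recv 69: fwd; pos6(id91) recv 56: drop; pos7(id61) recv 91: fwd; pos0(id16) recv 61: fwd
Round 2: pos5(id56) recv 77: fwd; pos6(id91) recv 69: drop; pos0(id16) recv 91: fwd; pos1(id34) recv 61: fwd
Round 3: pos6(id91) recv 77: drop; pos1(id34) recv 91: fwd; pos2(id58) recv 61: fwd
Round 4: pos2(id58) recv 91: fwd; pos3(id77) recv 61: drop
Round 5: pos3(id77) recv 91: fwd
Round 6: pos4(id69) recv 91: fwd
Round 7: pos5(id56) recv 91: fwd
Round 8: pos6(id91) recv 91: ELECTED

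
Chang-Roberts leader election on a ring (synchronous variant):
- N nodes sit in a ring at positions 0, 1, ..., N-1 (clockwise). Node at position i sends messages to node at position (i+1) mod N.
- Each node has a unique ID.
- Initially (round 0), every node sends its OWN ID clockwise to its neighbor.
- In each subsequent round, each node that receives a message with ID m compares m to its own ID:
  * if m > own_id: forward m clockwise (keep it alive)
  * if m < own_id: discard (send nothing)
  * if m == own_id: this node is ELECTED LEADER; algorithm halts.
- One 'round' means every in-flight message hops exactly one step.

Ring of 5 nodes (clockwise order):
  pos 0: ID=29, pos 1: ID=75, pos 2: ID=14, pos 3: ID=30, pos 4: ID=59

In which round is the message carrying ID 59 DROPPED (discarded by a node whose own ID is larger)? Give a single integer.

Answer: 2

Derivation:
Round 1: pos1(id75) recv 29: drop; pos2(id14) recv 75: fwd; pos3(id30) recv 14: drop; pos4(id59) recv 30: drop; pos0(id29) recv 59: fwd
Round 2: pos3(id30) recv 75: fwd; pos1(id75) recv 59: drop
Round 3: pos4(id59) recv 75: fwd
Round 4: pos0(id29) recv 75: fwd
Round 5: pos1(id75) recv 75: ELECTED
Message ID 59 originates at pos 4; dropped at pos 1 in round 2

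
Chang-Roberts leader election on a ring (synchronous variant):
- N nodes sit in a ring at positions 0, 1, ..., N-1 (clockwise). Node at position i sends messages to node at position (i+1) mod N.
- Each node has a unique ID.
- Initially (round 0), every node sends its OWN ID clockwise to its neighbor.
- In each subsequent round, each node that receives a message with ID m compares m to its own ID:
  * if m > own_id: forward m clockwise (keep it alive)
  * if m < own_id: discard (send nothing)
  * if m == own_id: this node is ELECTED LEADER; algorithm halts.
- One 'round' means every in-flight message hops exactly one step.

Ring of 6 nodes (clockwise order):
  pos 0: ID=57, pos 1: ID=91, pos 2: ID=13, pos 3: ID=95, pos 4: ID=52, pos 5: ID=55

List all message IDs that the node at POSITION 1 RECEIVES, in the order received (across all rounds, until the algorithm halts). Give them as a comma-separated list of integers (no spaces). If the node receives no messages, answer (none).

Answer: 57,95

Derivation:
Round 1: pos1(id91) recv 57: drop; pos2(id13) recv 91: fwd; pos3(id95) recv 13: drop; pos4(id52) recv 95: fwd; pos5(id55) recv 52: drop; pos0(id57) recv 55: drop
Round 2: pos3(id95) recv 91: drop; pos5(id55) recv 95: fwd
Round 3: pos0(id57) recv 95: fwd
Round 4: pos1(id91) recv 95: fwd
Round 5: pos2(id13) recv 95: fwd
Round 6: pos3(id95) recv 95: ELECTED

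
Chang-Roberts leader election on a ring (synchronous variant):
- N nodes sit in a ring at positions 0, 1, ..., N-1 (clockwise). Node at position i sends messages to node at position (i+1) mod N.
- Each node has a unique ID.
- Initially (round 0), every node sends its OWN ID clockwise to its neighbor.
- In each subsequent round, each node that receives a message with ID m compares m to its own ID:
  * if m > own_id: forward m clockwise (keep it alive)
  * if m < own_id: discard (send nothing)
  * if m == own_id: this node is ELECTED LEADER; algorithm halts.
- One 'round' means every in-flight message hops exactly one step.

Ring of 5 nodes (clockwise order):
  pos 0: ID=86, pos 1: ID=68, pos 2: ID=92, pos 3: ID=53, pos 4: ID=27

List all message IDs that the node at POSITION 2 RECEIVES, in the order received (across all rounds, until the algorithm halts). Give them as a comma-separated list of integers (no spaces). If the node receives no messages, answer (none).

Answer: 68,86,92

Derivation:
Round 1: pos1(id68) recv 86: fwd; pos2(id92) recv 68: drop; pos3(id53) recv 92: fwd; pos4(id27) recv 53: fwd; pos0(id86) recv 27: drop
Round 2: pos2(id92) recv 86: drop; pos4(id27) recv 92: fwd; pos0(id86) recv 53: drop
Round 3: pos0(id86) recv 92: fwd
Round 4: pos1(id68) recv 92: fwd
Round 5: pos2(id92) recv 92: ELECTED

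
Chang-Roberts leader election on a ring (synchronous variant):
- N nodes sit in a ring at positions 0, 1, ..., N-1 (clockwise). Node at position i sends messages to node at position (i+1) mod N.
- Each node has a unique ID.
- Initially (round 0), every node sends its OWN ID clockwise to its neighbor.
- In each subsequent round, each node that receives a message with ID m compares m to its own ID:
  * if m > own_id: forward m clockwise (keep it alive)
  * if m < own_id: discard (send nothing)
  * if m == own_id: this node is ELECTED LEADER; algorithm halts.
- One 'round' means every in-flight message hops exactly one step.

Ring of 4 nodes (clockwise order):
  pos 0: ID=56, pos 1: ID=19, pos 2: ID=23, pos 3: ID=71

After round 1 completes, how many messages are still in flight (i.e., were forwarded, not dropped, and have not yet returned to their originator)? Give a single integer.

Answer: 2

Derivation:
Round 1: pos1(id19) recv 56: fwd; pos2(id23) recv 19: drop; pos3(id71) recv 23: drop; pos0(id56) recv 71: fwd
After round 1: 2 messages still in flight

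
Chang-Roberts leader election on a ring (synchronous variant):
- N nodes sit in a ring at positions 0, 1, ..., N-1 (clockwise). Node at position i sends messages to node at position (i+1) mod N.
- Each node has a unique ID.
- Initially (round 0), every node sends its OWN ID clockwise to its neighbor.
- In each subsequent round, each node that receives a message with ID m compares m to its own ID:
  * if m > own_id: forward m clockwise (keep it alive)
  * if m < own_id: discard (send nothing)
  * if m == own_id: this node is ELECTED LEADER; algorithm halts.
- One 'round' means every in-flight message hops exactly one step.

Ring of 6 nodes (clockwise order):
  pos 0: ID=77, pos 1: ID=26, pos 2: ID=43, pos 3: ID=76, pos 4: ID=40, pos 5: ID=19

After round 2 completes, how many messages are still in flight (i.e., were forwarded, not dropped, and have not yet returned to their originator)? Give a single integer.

Answer: 2

Derivation:
Round 1: pos1(id26) recv 77: fwd; pos2(id43) recv 26: drop; pos3(id76) recv 43: drop; pos4(id40) recv 76: fwd; pos5(id19) recv 40: fwd; pos0(id77) recv 19: drop
Round 2: pos2(id43) recv 77: fwd; pos5(id19) recv 76: fwd; pos0(id77) recv 40: drop
After round 2: 2 messages still in flight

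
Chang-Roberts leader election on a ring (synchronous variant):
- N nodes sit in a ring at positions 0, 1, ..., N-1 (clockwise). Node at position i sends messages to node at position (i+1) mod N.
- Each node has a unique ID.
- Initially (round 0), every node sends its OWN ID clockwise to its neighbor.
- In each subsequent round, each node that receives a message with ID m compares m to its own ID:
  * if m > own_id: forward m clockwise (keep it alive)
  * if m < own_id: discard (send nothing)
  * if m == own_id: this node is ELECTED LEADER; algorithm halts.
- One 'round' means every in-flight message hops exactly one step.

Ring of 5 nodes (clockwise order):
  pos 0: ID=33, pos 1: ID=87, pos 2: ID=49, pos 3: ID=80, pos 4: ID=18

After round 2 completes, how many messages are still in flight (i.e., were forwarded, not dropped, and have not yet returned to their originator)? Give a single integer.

Answer: 2

Derivation:
Round 1: pos1(id87) recv 33: drop; pos2(id49) recv 87: fwd; pos3(id80) recv 49: drop; pos4(id18) recv 80: fwd; pos0(id33) recv 18: drop
Round 2: pos3(id80) recv 87: fwd; pos0(id33) recv 80: fwd
After round 2: 2 messages still in flight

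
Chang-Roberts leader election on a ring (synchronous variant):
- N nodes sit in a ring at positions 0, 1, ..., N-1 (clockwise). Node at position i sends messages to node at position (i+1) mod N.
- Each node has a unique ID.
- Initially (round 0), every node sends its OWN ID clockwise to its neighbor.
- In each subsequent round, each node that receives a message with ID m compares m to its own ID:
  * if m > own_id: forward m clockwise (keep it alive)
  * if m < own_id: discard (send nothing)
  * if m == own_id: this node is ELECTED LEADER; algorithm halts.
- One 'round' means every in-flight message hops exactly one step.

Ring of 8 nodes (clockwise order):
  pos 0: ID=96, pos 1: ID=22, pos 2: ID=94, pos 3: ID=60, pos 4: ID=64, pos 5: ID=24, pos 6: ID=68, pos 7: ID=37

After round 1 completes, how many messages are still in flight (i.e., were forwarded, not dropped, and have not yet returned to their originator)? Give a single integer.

Round 1: pos1(id22) recv 96: fwd; pos2(id94) recv 22: drop; pos3(id60) recv 94: fwd; pos4(id64) recv 60: drop; pos5(id24) recv 64: fwd; pos6(id68) recv 24: drop; pos7(id37) recv 68: fwd; pos0(id96) recv 37: drop
After round 1: 4 messages still in flight

Answer: 4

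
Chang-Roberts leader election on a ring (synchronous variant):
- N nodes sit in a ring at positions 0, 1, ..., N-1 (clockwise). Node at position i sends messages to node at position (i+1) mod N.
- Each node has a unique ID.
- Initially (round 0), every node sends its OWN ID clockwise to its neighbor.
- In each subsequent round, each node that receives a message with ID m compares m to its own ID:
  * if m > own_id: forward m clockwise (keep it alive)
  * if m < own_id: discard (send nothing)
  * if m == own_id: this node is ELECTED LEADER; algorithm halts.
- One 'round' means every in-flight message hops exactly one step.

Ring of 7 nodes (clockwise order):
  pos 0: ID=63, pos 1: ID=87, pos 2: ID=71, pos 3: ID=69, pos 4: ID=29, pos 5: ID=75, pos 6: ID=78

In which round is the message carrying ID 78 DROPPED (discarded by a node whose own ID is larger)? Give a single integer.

Answer: 2

Derivation:
Round 1: pos1(id87) recv 63: drop; pos2(id71) recv 87: fwd; pos3(id69) recv 71: fwd; pos4(id29) recv 69: fwd; pos5(id75) recv 29: drop; pos6(id78) recv 75: drop; pos0(id63) recv 78: fwd
Round 2: pos3(id69) recv 87: fwd; pos4(id29) recv 71: fwd; pos5(id75) recv 69: drop; pos1(id87) recv 78: drop
Round 3: pos4(id29) recv 87: fwd; pos5(id75) recv 71: drop
Round 4: pos5(id75) recv 87: fwd
Round 5: pos6(id78) recv 87: fwd
Round 6: pos0(id63) recv 87: fwd
Round 7: pos1(id87) recv 87: ELECTED
Message ID 78 originates at pos 6; dropped at pos 1 in round 2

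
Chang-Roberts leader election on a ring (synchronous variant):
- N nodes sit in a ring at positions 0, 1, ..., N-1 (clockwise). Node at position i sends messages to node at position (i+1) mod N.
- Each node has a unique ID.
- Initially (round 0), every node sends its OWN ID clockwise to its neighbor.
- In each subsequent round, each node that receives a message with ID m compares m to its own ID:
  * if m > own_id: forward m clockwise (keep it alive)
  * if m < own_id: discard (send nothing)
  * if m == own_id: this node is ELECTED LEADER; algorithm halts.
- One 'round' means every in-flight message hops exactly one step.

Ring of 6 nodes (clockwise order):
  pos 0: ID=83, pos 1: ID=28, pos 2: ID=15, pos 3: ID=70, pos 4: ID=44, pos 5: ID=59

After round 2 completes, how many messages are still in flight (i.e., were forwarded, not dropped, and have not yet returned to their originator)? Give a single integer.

Round 1: pos1(id28) recv 83: fwd; pos2(id15) recv 28: fwd; pos3(id70) recv 15: drop; pos4(id44) recv 70: fwd; pos5(id59) recv 44: drop; pos0(id83) recv 59: drop
Round 2: pos2(id15) recv 83: fwd; pos3(id70) recv 28: drop; pos5(id59) recv 70: fwd
After round 2: 2 messages still in flight

Answer: 2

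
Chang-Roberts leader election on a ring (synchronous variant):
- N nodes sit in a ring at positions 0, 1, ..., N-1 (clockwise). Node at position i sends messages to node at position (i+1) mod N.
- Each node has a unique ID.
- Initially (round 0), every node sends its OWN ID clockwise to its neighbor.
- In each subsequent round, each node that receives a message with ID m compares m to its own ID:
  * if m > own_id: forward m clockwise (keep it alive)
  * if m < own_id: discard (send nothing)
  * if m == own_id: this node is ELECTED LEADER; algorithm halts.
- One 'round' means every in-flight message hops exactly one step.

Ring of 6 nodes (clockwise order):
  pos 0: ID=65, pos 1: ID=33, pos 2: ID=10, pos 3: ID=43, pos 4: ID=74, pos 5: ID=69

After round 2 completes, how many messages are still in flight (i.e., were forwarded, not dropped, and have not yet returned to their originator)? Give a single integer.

Round 1: pos1(id33) recv 65: fwd; pos2(id10) recv 33: fwd; pos3(id43) recv 10: drop; pos4(id74) recv 43: drop; pos5(id69) recv 74: fwd; pos0(id65) recv 69: fwd
Round 2: pos2(id10) recv 65: fwd; pos3(id43) recv 33: drop; pos0(id65) recv 74: fwd; pos1(id33) recv 69: fwd
After round 2: 3 messages still in flight

Answer: 3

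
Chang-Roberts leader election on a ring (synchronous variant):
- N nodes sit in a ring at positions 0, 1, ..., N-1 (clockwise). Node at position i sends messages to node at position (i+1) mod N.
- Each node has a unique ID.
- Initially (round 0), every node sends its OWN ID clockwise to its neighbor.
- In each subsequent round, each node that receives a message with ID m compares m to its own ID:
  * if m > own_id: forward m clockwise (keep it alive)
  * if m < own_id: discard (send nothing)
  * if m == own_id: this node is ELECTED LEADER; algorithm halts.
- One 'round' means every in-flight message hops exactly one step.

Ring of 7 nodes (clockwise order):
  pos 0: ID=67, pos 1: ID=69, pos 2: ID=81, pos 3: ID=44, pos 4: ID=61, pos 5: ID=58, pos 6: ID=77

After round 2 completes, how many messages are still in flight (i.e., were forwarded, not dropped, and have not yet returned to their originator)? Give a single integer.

Answer: 2

Derivation:
Round 1: pos1(id69) recv 67: drop; pos2(id81) recv 69: drop; pos3(id44) recv 81: fwd; pos4(id61) recv 44: drop; pos5(id58) recv 61: fwd; pos6(id77) recv 58: drop; pos0(id67) recv 77: fwd
Round 2: pos4(id61) recv 81: fwd; pos6(id77) recv 61: drop; pos1(id69) recv 77: fwd
After round 2: 2 messages still in flight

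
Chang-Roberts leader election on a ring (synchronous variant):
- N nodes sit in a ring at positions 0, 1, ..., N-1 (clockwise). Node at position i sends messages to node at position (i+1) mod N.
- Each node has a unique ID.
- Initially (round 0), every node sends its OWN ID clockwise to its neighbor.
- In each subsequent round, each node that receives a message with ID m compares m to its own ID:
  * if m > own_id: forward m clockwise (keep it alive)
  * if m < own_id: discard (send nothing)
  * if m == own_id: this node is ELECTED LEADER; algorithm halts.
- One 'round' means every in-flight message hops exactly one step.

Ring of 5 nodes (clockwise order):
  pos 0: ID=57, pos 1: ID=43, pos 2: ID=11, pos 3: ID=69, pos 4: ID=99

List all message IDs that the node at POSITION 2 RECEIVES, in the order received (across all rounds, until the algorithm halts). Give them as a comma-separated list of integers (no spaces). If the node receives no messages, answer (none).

Round 1: pos1(id43) recv 57: fwd; pos2(id11) recv 43: fwd; pos3(id69) recv 11: drop; pos4(id99) recv 69: drop; pos0(id57) recv 99: fwd
Round 2: pos2(id11) recv 57: fwd; pos3(id69) recv 43: drop; pos1(id43) recv 99: fwd
Round 3: pos3(id69) recv 57: drop; pos2(id11) recv 99: fwd
Round 4: pos3(id69) recv 99: fwd
Round 5: pos4(id99) recv 99: ELECTED

Answer: 43,57,99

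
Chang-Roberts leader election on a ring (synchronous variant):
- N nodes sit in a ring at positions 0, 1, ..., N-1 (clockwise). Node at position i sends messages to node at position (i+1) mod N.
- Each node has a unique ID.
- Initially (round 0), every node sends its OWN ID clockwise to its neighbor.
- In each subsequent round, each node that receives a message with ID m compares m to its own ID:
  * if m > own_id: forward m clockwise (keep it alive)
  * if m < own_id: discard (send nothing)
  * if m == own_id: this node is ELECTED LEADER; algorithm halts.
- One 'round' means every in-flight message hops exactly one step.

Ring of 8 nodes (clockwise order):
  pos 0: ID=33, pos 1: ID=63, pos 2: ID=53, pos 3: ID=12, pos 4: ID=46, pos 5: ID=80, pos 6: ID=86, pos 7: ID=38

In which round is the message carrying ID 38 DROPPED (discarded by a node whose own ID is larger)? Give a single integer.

Round 1: pos1(id63) recv 33: drop; pos2(id53) recv 63: fwd; pos3(id12) recv 53: fwd; pos4(id46) recv 12: drop; pos5(id80) recv 46: drop; pos6(id86) recv 80: drop; pos7(id38) recv 86: fwd; pos0(id33) recv 38: fwd
Round 2: pos3(id12) recv 63: fwd; pos4(id46) recv 53: fwd; pos0(id33) recv 86: fwd; pos1(id63) recv 38: drop
Round 3: pos4(id46) recv 63: fwd; pos5(id80) recv 53: drop; pos1(id63) recv 86: fwd
Round 4: pos5(id80) recv 63: drop; pos2(id53) recv 86: fwd
Round 5: pos3(id12) recv 86: fwd
Round 6: pos4(id46) recv 86: fwd
Round 7: pos5(id80) recv 86: fwd
Round 8: pos6(id86) recv 86: ELECTED
Message ID 38 originates at pos 7; dropped at pos 1 in round 2

Answer: 2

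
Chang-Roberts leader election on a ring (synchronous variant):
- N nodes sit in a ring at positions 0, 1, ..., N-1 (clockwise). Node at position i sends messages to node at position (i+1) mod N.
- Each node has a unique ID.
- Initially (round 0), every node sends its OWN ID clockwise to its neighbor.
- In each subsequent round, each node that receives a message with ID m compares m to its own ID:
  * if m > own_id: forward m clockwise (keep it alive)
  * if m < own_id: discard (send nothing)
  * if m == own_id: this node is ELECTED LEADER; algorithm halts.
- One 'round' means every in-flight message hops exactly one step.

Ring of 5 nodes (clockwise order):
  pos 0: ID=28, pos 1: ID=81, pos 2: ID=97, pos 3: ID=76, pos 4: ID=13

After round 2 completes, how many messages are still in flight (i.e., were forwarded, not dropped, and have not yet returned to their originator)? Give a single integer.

Answer: 2

Derivation:
Round 1: pos1(id81) recv 28: drop; pos2(id97) recv 81: drop; pos3(id76) recv 97: fwd; pos4(id13) recv 76: fwd; pos0(id28) recv 13: drop
Round 2: pos4(id13) recv 97: fwd; pos0(id28) recv 76: fwd
After round 2: 2 messages still in flight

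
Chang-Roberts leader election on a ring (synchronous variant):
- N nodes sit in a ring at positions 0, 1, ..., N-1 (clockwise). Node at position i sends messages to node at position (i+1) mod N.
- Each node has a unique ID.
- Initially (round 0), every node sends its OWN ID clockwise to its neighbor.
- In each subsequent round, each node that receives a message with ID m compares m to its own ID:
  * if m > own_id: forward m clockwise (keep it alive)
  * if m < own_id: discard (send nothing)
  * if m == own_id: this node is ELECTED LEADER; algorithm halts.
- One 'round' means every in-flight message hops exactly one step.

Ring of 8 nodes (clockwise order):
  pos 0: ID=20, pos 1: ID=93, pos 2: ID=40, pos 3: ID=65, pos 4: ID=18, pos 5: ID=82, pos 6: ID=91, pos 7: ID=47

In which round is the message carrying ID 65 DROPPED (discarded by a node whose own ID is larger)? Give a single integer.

Answer: 2

Derivation:
Round 1: pos1(id93) recv 20: drop; pos2(id40) recv 93: fwd; pos3(id65) recv 40: drop; pos4(id18) recv 65: fwd; pos5(id82) recv 18: drop; pos6(id91) recv 82: drop; pos7(id47) recv 91: fwd; pos0(id20) recv 47: fwd
Round 2: pos3(id65) recv 93: fwd; pos5(id82) recv 65: drop; pos0(id20) recv 91: fwd; pos1(id93) recv 47: drop
Round 3: pos4(id18) recv 93: fwd; pos1(id93) recv 91: drop
Round 4: pos5(id82) recv 93: fwd
Round 5: pos6(id91) recv 93: fwd
Round 6: pos7(id47) recv 93: fwd
Round 7: pos0(id20) recv 93: fwd
Round 8: pos1(id93) recv 93: ELECTED
Message ID 65 originates at pos 3; dropped at pos 5 in round 2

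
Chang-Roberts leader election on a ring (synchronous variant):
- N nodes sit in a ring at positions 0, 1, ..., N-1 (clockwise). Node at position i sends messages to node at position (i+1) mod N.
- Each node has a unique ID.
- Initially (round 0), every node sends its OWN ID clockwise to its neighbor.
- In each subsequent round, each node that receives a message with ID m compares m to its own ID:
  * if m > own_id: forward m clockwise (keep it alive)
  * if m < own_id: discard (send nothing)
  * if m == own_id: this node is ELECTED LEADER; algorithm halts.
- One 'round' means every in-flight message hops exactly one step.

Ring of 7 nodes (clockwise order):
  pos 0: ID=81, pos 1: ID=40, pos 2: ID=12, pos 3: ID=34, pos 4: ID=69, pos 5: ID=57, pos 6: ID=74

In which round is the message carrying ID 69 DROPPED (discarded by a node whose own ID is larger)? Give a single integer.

Answer: 2

Derivation:
Round 1: pos1(id40) recv 81: fwd; pos2(id12) recv 40: fwd; pos3(id34) recv 12: drop; pos4(id69) recv 34: drop; pos5(id57) recv 69: fwd; pos6(id74) recv 57: drop; pos0(id81) recv 74: drop
Round 2: pos2(id12) recv 81: fwd; pos3(id34) recv 40: fwd; pos6(id74) recv 69: drop
Round 3: pos3(id34) recv 81: fwd; pos4(id69) recv 40: drop
Round 4: pos4(id69) recv 81: fwd
Round 5: pos5(id57) recv 81: fwd
Round 6: pos6(id74) recv 81: fwd
Round 7: pos0(id81) recv 81: ELECTED
Message ID 69 originates at pos 4; dropped at pos 6 in round 2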